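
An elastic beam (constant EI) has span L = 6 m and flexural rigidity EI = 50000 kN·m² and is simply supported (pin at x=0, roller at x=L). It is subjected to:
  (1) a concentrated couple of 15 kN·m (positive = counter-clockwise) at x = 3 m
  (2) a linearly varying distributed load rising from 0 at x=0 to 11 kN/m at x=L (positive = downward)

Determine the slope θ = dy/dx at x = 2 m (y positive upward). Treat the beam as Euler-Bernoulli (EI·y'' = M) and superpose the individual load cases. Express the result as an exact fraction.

Load 1 — applied couple M₀=15 kN·m at a=3 m (b=L-a=3):
  θ_1 = (M₀x²/(2L)+C₁)/EI  [x≤a] with C₁=M₀(3b²-L²)/(6L)=-15/4 = (15·2²/(2·6)+(-15/4))/50000 = 1/40000 rad
Load 2 — triangular load w₀=11 kN/m (0→w₀ over full span):
  θ_2 = -w₀(7L⁴-30L²x²+15x⁴)/(360LEI) = -11·(7·6⁴-30·6²·2²+15·2⁴)/(360·6·50000) = -143/281250 rad
Superposition: θ = Σ θ_i = -4351/9000000 rad ≈ -0.000483 rad

θ(2) = -4351/9000000 rad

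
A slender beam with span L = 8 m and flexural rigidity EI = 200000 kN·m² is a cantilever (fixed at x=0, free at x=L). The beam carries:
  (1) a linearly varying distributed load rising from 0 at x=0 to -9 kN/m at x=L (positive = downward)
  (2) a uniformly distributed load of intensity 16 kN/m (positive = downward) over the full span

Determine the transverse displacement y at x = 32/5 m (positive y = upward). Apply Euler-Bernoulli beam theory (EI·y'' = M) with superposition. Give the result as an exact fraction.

y(32/5) = -2601472/146484375 m

Load 1 — triangular load w₀=-9 kN/m (0→w₀ over full span):
  y_1 = (w₀Lx³/12-w₀L²x²/6-w₀x⁵/(120L))/EI = ((-9)·8·(32/5)³/12-(-9)·8²·(32/5)²/6-(-9)·(32/5)⁵/(120·8))/200000 = 600576/48828125 m
Load 2 — uniform load w=16 kN/m over full span:
  y_2 = -wx²(x²-4Lx+6L²)/(24EI) = -16·(32/5)²·((32/5)²-4·8·(32/5)+6·8²)/(24·200000) = -176128/5859375 m
Superposition: y = Σ y_i = -2601472/146484375 m ≈ -0.017759 m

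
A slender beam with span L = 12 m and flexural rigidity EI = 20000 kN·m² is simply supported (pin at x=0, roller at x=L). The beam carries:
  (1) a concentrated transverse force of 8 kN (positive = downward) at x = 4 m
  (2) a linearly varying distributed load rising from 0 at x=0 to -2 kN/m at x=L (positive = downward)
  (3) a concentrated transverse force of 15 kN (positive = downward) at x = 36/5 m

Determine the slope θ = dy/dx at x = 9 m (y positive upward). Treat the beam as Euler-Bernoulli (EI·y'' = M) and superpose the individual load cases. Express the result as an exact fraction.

Load 1 — point force P=8 kN at a=4 m (b=L-a=8):
  θ_1 = -Pa(2L²-6Lx+3x²+a²)/(6LEI)  [x>a] = -8·4·(2·12²-6·12·9+3·9²+4²)/(6·12·20000) = 101/45000 rad
Load 2 — triangular load w₀=-2 kN/m (0→w₀ over full span):
  θ_2 = -w₀(7L⁴-30L²x²+15x⁴)/(360LEI) = -(-2)·(7·12⁴-30·12²·9²+15·9⁴)/(360·12·20000) = -3939/1600000 rad
Load 3 — point force P=15 kN at a=36/5 m (b=L-a=24/5):
  θ_3 = -Pa(2L²-6Lx+3x²+a²)/(6LEI)  [x>a] = -15·(36/5)·(2·12²-6·12·9+3·9²+(36/5)²)/(6·12·20000) = 4887/1000000 rad
Superposition: θ = Σ θ_i = 336209/72000000 rad ≈ 0.004670 rad

θ(9) = 336209/72000000 rad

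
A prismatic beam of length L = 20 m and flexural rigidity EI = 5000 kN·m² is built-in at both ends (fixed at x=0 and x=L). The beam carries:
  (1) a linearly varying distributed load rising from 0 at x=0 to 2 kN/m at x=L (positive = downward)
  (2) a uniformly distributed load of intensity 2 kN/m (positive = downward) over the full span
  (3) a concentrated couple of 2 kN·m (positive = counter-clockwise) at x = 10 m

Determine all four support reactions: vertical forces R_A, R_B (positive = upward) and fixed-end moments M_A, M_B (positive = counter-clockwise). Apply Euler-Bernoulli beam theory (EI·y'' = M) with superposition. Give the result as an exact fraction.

R_A = 523/20 kN, M_A = 563/6 kN·m, R_B = 677/20 kN, M_B = -637/6 kN·m

Load 1 — triangular load w₀=2 kN/m (0→w₀ over full span):
  R_A = 3w₀L/20 = 3·2·20/20 = 6 kN
  M_A = w₀L²/30 = 2·20²/30 = 80/3 kN·m
  R_B = 7w₀L/20 = 7·2·20/20 = 14 kN
  M_B = -w₀L²/20 = -2·20²/20 = -40 kN·m
Load 2 — uniform load w=2 kN/m over full span:
  R_A = wL/2 = 2·20/2 = 20 kN
  M_A = wL²/12 = 2·20²/12 = 200/3 kN·m
  R_B = wL/2 = 2·20/2 = 20 kN
  M_B = -wL²/12 = -2·20²/12 = -200/3 kN·m
Load 3 — applied couple M₀=2 kN·m at a=10 m (b=L-a=10):
  R_A = 6M₀ab/L³ = 6·2·10·10/20³ = 3/20 kN
  M_A = M₀b(2a-b)/L² = 2·10·(2·10-10)/20² = 1/2 kN·m
  R_B = -6M₀ab/L³ = -6·2·10·10/20³ = -3/20 kN
  M_B = M₀a(2b-a)/L² = 2·10·(2·10-10)/20² = 1/2 kN·m
Superposition: R_A = 523/20 kN, M_A = 563/6 kN·m, R_B = 677/20 kN, M_B = -637/6 kN·m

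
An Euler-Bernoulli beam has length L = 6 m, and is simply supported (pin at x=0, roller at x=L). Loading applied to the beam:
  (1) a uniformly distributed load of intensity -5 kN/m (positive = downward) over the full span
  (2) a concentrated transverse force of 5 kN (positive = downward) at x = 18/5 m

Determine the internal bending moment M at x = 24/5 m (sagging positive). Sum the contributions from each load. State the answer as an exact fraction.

M(24/5) = -54/5 kN·m

Load 1 — uniform load w=-5 kN/m over full span:
  M_1 = wx(L-x)/2 = (-5)·(24/5)·(6-(24/5))/2 = -72/5 kN·m
Load 2 — point force P=5 kN at a=18/5 m (b=L-a=12/5):
  M_2 = Pa(L-x)/L  [x>a] = 5·(18/5)·(6-(24/5))/6 = 18/5 kN·m
Superposition: M = Σ M_i = -54/5 kN·m ≈ -10.800000 kN·m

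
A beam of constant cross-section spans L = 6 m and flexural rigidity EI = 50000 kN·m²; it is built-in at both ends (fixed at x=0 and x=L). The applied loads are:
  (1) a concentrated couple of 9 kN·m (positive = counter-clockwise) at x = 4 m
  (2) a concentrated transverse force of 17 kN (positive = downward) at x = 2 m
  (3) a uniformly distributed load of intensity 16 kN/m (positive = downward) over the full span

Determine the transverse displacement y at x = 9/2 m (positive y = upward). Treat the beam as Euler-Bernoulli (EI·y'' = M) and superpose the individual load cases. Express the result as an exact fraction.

Load 1 — applied couple M₀=9 kN·m at a=4 m (b=L-a=2):
  y_1 = (R_Ax³/6 - M_Ax²/2 - M₀(x-a)²/2)/EI  [x>a] with R_A=2, M_A=3 = (2·(9/2)³/6 - 3·(9/2)²/2 - 9·((9/2)-4)²/2)/50000 = -9/400000 m
Load 2 — point force P=17 kN at a=2 m (b=L-a=4):
  y_2 = -Pa²(L-x)²(3bL-(3b+a)(L-x))/(6L³EI)  [x>a] = -17·2²·(6-(9/2))²·(3·4·6-(3·4+2)·(6-(9/2)))/(6·6³·50000) = -289/2400000 m
Load 3 — uniform load w=16 kN/m over full span:
  y_3 = -wx²(L-x)²/(24EI) = -16·(9/2)²·(6-(9/2))²/(24·50000) = -243/400000 m
Superposition: y = Σ y_i = -1801/2400000 m ≈ -0.000750 m

y(9/2) = -1801/2400000 m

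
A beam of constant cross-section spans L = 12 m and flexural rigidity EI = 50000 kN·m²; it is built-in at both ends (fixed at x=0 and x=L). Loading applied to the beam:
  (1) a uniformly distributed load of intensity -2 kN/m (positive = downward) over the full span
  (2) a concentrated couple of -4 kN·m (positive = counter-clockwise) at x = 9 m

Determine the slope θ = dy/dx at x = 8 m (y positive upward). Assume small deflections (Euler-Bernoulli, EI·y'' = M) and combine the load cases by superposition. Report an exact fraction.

θ(8) = -7/15000 rad

Load 1 — uniform load w=-2 kN/m over full span:
  θ_1 = -wx(L-x)(L-2x)/(12EI) = -(-2)·8·(12-8)·(12-2·8)/(12·50000) = -4/9375 rad
Load 2 — applied couple M₀=-4 kN·m at a=9 m (b=L-a=3):
  θ_2 = (R_Ax²/2 - M_Ax)/EI  [x≤a] with R_A=-3/8, M_A=-5/4 = ((-3/8)·8²/2 - (-5/4)·8)/50000 = -1/25000 rad
Superposition: θ = Σ θ_i = -7/15000 rad ≈ -0.000467 rad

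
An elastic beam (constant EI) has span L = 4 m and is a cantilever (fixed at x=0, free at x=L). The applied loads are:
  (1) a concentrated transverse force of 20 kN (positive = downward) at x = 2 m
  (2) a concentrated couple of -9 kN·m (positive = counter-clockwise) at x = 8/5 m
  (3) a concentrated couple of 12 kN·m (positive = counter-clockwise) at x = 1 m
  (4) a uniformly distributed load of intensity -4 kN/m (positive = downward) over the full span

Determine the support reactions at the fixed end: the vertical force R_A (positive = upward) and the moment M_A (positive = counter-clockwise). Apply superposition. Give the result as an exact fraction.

R_A = 4 kN, M_A = 5 kN·m

Load 1 — point force P=20 kN at a=2 m (b=L-a=2):
  R_A = P = 20 kN
  M_A = Pa = 20·2 = 40 kN·m
Load 2 — applied couple M₀=-9 kN·m at a=8/5 m (b=L-a=12/5):
  R_A = 0 kN
  M_A = -M₀ = -(-9) = 9 kN·m
Load 3 — applied couple M₀=12 kN·m at a=1 m (b=L-a=3):
  R_A = 0 kN
  M_A = -M₀ = -12 kN·m
Load 4 — uniform load w=-4 kN/m over full span:
  R_A = wL = (-4)·4 = -16 kN
  M_A = wL²/2 = (-4)·4²/2 = -32 kN·m
Superposition: R_A = 4 kN, M_A = 5 kN·m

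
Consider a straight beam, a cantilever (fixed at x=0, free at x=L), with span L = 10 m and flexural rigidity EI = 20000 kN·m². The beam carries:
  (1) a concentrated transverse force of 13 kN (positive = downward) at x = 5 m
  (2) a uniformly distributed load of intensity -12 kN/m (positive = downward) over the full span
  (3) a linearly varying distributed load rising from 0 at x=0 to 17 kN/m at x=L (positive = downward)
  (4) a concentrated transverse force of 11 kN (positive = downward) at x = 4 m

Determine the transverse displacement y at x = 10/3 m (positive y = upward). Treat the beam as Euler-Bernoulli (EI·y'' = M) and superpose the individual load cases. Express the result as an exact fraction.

y(10/3) = -394/18225 m

Load 1 — point force P=13 kN at a=5 m (b=L-a=5):
  y_1 = -Px²(3a-x)/(6EI)  [x≤a] = -13·(10/3)²·(3·5-(10/3))/(6·20000) = -91/6480 m
Load 2 — uniform load w=-12 kN/m over full span:
  y_2 = -wx²(x²-4Lx+6L²)/(24EI) = -(-12)·(10/3)²·((10/3)²-4·10·(10/3)+6·10²)/(24·20000) = 43/324 m
Load 3 — triangular load w₀=17 kN/m (0→w₀ over full span):
  y_3 = (w₀Lx³/12-w₀L²x²/6-w₀x⁵/(120L))/EI = (17·10·(10/3)³/12-17·10²·(10/3)²/6-17·(10/3)⁵/(120·10))/20000 = -7667/58320 m
Load 4 — point force P=11 kN at a=4 m (b=L-a=6):
  y_4 = -Px²(3a-x)/(6EI)  [x≤a] = -11·(10/3)²·(3·4-(10/3))/(6·20000) = -143/16200 m
Superposition: y = Σ y_i = -394/18225 m ≈ -0.021619 m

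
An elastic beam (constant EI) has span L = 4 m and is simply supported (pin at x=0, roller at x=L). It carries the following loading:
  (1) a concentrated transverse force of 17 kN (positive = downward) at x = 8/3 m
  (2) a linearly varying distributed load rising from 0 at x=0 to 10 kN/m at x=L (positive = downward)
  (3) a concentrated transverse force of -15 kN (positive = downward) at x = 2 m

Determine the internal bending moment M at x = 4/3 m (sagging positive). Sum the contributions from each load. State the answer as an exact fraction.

Load 1 — point force P=17 kN at a=8/3 m (b=L-a=4/3):
  M_1 = Pbx/L  [x≤a] = 17·(4/3)·(4/3)/4 = 68/9 kN·m
Load 2 — triangular load w₀=10 kN/m (0→w₀ over full span):
  M_2 = w₀Lx/6 - w₀x³/(6L) = 10·4·(4/3)/6 - 10·(4/3)³/(6·4) = 640/81 kN·m
Load 3 — point force P=-15 kN at a=2 m (b=L-a=2):
  M_3 = Pbx/L  [x≤a] = (-15)·2·(4/3)/4 = -10 kN·m
Superposition: M = Σ M_i = 442/81 kN·m ≈ 5.456790 kN·m

M(4/3) = 442/81 kN·m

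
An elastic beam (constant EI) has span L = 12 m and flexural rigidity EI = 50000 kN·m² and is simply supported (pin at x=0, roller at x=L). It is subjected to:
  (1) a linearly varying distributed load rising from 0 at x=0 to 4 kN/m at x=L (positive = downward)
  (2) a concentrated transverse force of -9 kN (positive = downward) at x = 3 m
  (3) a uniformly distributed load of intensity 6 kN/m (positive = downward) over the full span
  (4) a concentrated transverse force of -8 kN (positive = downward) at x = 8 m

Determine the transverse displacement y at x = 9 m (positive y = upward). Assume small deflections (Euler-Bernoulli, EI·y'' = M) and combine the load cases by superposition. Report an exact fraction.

Load 1 — triangular load w₀=4 kN/m (0→w₀ over full span):
  y_1 = -w₀x(7L⁴-10L²x²+3x⁴)/(360LEI) = -4·9·(7·12⁴-10·12²·9²+3·9⁴)/(360·12·50000) = -3213/400000 m
Load 2 — point force P=-9 kN at a=3 m (b=L-a=9):
  y_2 = -Pa(L-x)(2Lx-a²-x²)/(6LEI)  [x>a] = -(-9)·3·(12-9)·(2·12·9-3²-9²)/(6·12·50000) = 567/200000 m
Load 3 — uniform load w=6 kN/m over full span:
  y_3 = -wx(L³-2Lx²+x³)/(24EI) = -6·9·(12³-2·12·9²+9³)/(24·50000) = -4617/200000 m
Load 4 — point force P=-8 kN at a=8 m (b=L-a=4):
  y_4 = -Pa(L-x)(2Lx-a²-x²)/(6LEI)  [x>a] = -(-8)·8·(12-9)·(2·12·9-8²-9²)/(6·12·50000) = 71/18750 m
Superposition: y = Σ y_i = -5879/240000 m ≈ -0.024496 m

y(9) = -5879/240000 m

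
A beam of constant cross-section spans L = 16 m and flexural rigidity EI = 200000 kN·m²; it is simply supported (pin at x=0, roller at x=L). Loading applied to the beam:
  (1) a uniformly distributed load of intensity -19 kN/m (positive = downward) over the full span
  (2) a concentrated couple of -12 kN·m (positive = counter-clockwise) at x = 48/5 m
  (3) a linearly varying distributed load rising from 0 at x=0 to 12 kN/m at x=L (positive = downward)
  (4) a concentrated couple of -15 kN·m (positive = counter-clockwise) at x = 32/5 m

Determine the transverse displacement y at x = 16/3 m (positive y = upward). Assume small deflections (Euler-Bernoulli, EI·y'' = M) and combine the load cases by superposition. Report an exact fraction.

y(16/3) = 930754/18984375 m

Load 1 — uniform load w=-19 kN/m over full span:
  y_1 = -wx(L³-2Lx²+x³)/(24EI) = -(-19)·(16/3)·(16³-2·16·(16/3)²+(16/3)³)/(24·200000) = 53504/759375 m
Load 2 — applied couple M₀=-12 kN·m at a=48/5 m (b=L-a=32/5):
  y_2 = (M₀x³/(6L)+C₁x)/EI  [x≤a] with C₁=M₀(3b²-L²)/(6L)=416/25 = ((-12)·(16/3)³/(6·16)+(416/25)·(16/3))/200000 = 736/2109375 m
Load 3 — triangular load w₀=12 kN/m (0→w₀ over full span):
  y_3 = -w₀x(7L⁴-10L²x²+3x⁴)/(360LEI) = -12·(16/3)·(7·16⁴-10·16²·(16/3)²+3·(16/3)⁴)/(360·16·200000) = -16384/759375 m
Load 4 — applied couple M₀=-15 kN·m at a=32/5 m (b=L-a=48/5):
  y_4 = (M₀x³/(6L)+C₁x)/EI  [x≤a] with C₁=M₀(3b²-L²)/(6L)=-16/5 = ((-15)·(16/3)³/(6·16)+(-16/5)·(16/3))/200000 = -86/421875 m
Superposition: y = Σ y_i = 930754/18984375 m ≈ 0.049027 m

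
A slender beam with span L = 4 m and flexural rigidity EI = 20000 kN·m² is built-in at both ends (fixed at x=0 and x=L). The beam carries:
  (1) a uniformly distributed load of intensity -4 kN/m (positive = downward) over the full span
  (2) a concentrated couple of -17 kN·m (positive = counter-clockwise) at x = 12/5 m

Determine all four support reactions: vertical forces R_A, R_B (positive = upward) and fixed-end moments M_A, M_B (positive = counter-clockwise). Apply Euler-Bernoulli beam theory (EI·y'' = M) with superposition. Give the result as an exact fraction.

R_A = -353/25 kN, M_A = -808/75 kN·m, R_B = -47/25 kN, M_B = 247/75 kN·m

Load 1 — uniform load w=-4 kN/m over full span:
  R_A = wL/2 = (-4)·4/2 = -8 kN
  M_A = wL²/12 = (-4)·4²/12 = -16/3 kN·m
  R_B = wL/2 = (-4)·4/2 = -8 kN
  M_B = -wL²/12 = -(-4)·4²/12 = 16/3 kN·m
Load 2 — applied couple M₀=-17 kN·m at a=12/5 m (b=L-a=8/5):
  R_A = 6M₀ab/L³ = 6·(-17)·(12/5)·(8/5)/4³ = -153/25 kN
  M_A = M₀b(2a-b)/L² = (-17)·(8/5)·(2·(12/5)-(8/5))/4² = -136/25 kN·m
  R_B = -6M₀ab/L³ = -6·(-17)·(12/5)·(8/5)/4³ = 153/25 kN
  M_B = M₀a(2b-a)/L² = (-17)·(12/5)·(2·(8/5)-(12/5))/4² = -51/25 kN·m
Superposition: R_A = -353/25 kN, M_A = -808/75 kN·m, R_B = -47/25 kN, M_B = 247/75 kN·m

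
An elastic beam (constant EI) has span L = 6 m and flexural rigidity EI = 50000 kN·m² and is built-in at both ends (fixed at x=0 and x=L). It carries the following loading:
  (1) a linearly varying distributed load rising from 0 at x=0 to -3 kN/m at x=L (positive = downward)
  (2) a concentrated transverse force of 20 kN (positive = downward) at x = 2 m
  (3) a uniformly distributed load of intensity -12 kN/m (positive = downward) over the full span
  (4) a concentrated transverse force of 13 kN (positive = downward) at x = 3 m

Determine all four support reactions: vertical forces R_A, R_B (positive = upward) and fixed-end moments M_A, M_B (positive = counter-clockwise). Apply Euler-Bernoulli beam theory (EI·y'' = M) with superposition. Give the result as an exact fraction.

R_A = -2347/135 kN, M_A = -2173/180 kN·m, R_B = -4133/135 kN, M_B = 4097/180 kN·m

Load 1 — triangular load w₀=-3 kN/m (0→w₀ over full span):
  R_A = 3w₀L/20 = 3·(-3)·6/20 = -27/10 kN
  M_A = w₀L²/30 = (-3)·6²/30 = -18/5 kN·m
  R_B = 7w₀L/20 = 7·(-3)·6/20 = -63/10 kN
  M_B = -w₀L²/20 = -(-3)·6²/20 = 27/5 kN·m
Load 2 — point force P=20 kN at a=2 m (b=L-a=4):
  R_A = Pb²(3a+b)/L³ = 20·4²·(3·2+4)/6³ = 400/27 kN
  M_A = Pab²/L² = 20·2·4²/6² = 160/9 kN·m
  R_B = Pa²(a+3b)/L³ = 20·2²·(2+3·4)/6³ = 140/27 kN
  M_B = -Pa²b/L² = -20·2²·4/6² = -80/9 kN·m
Load 3 — uniform load w=-12 kN/m over full span:
  R_A = wL/2 = (-12)·6/2 = -36 kN
  M_A = wL²/12 = (-12)·6²/12 = -36 kN·m
  R_B = wL/2 = (-12)·6/2 = -36 kN
  M_B = -wL²/12 = -(-12)·6²/12 = 36 kN·m
Load 4 — point force P=13 kN at a=3 m (b=L-a=3):
  R_A = Pb²(3a+b)/L³ = 13·3²·(3·3+3)/6³ = 13/2 kN
  M_A = Pab²/L² = 13·3·3²/6² = 39/4 kN·m
  R_B = Pa²(a+3b)/L³ = 13·3²·(3+3·3)/6³ = 13/2 kN
  M_B = -Pa²b/L² = -13·3²·3/6² = -39/4 kN·m
Superposition: R_A = -2347/135 kN, M_A = -2173/180 kN·m, R_B = -4133/135 kN, M_B = 4097/180 kN·m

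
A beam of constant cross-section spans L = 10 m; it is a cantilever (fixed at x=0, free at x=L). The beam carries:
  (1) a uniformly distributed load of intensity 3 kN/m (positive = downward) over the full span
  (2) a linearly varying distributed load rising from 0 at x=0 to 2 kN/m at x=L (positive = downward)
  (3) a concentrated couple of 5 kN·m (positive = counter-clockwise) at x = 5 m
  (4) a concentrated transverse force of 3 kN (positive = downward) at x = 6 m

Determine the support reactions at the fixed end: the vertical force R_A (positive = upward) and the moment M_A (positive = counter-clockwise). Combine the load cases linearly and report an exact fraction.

Load 1 — uniform load w=3 kN/m over full span:
  R_A = wL = 3·10 = 30 kN
  M_A = wL²/2 = 3·10²/2 = 150 kN·m
Load 2 — triangular load w₀=2 kN/m (0→w₀ over full span):
  R_A = w₀L/2 = 2·10/2 = 10 kN
  M_A = w₀L²/3 = 2·10²/3 = 200/3 kN·m
Load 3 — applied couple M₀=5 kN·m at a=5 m (b=L-a=5):
  R_A = 0 kN
  M_A = -M₀ = -5 kN·m
Load 4 — point force P=3 kN at a=6 m (b=L-a=4):
  R_A = P = 3 kN
  M_A = Pa = 3·6 = 18 kN·m
Superposition: R_A = 43 kN, M_A = 689/3 kN·m

R_A = 43 kN, M_A = 689/3 kN·m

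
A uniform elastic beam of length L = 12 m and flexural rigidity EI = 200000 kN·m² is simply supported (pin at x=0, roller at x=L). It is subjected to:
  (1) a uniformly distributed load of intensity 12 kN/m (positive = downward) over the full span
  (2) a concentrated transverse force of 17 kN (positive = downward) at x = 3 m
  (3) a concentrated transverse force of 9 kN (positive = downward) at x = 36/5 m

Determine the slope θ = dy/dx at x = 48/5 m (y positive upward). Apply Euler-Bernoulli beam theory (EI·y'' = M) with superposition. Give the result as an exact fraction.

Load 1 — uniform load w=12 kN/m over full span:
  θ_1 = -w(L³-6Lx²+4x³)/(24EI) = -12·(12³-6·12·(48/5)²+4·(48/5)³)/(24·200000) = 2673/781250 rad
Load 2 — point force P=17 kN at a=3 m (b=L-a=9):
  θ_2 = -Pa(2L²-6Lx+3x²+a²)/(6LEI)  [x>a] = -17·3·(2·12²-6·12·(48/5)+3·(48/5)²+3²)/(6·12·200000) = 16677/40000000 rad
Load 3 — point force P=9 kN at a=36/5 m (b=L-a=24/5):
  θ_3 = -Pa(2L²-6Lx+3x²+a²)/(6LEI)  [x>a] = -9·(36/5)·(2·12²-6·12·(48/5)+3·(48/5)²+(36/5)²)/(6·12·200000) = 1053/3125000 rad
Superposition: θ = Σ θ_i = 167013/40000000 rad ≈ 0.004175 rad

θ(48/5) = 167013/40000000 rad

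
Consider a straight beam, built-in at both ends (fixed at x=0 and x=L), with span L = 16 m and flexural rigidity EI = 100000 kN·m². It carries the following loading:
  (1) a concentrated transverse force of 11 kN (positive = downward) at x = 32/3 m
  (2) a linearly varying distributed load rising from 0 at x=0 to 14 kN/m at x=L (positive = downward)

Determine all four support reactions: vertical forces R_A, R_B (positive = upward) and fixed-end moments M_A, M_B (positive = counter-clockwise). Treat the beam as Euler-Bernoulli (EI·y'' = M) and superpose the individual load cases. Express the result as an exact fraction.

Load 1 — point force P=11 kN at a=32/3 m (b=L-a=16/3):
  R_A = Pb²(3a+b)/L³ = 11·(16/3)²·(3·(32/3)+(16/3))/16³ = 77/27 kN
  M_A = Pab²/L² = 11·(32/3)·(16/3)²/16² = 352/27 kN·m
  R_B = Pa²(a+3b)/L³ = 11·(32/3)²·((32/3)+3·(16/3))/16³ = 220/27 kN
  M_B = -Pa²b/L² = -11·(32/3)²·(16/3)/16² = -704/27 kN·m
Load 2 — triangular load w₀=14 kN/m (0→w₀ over full span):
  R_A = 3w₀L/20 = 3·14·16/20 = 168/5 kN
  M_A = w₀L²/30 = 14·16²/30 = 1792/15 kN·m
  R_B = 7w₀L/20 = 7·14·16/20 = 392/5 kN
  M_B = -w₀L²/20 = -14·16²/20 = -896/5 kN·m
Superposition: R_A = 4921/135 kN, M_A = 17888/135 kN·m, R_B = 11684/135 kN, M_B = -27712/135 kN·m

R_A = 4921/135 kN, M_A = 17888/135 kN·m, R_B = 11684/135 kN, M_B = -27712/135 kN·m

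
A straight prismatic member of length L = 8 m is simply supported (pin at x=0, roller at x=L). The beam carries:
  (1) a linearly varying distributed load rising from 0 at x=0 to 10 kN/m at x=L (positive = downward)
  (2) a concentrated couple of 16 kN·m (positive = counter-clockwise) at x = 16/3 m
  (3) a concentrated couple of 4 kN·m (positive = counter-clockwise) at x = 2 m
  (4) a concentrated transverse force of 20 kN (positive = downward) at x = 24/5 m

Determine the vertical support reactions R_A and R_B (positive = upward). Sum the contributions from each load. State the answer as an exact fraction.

Load 1 — triangular load w₀=10 kN/m (0→w₀ over full span):
  R_A = w₀L/6 = 10·8/6 = 40/3 kN
  R_B = w₀L/3 = 10·8/3 = 80/3 kN
Load 2 — applied couple M₀=16 kN·m at a=16/3 m (b=L-a=8/3):
  R_A = M₀/L = 16/8 = 2 kN
  R_B = -M₀/L = -16/8 = -2 kN
Load 3 — applied couple M₀=4 kN·m at a=2 m (b=L-a=6):
  R_A = M₀/L = 4/8 = 1/2 kN
  R_B = -M₀/L = -4/8 = -1/2 kN
Load 4 — point force P=20 kN at a=24/5 m (b=L-a=16/5):
  R_A = Pb/L = 20·(16/5)/8 = 8 kN
  R_B = Pa/L = 20·(24/5)/8 = 12 kN
Superposition: R_A = 143/6 kN, R_B = 217/6 kN

R_A = 143/6 kN, R_B = 217/6 kN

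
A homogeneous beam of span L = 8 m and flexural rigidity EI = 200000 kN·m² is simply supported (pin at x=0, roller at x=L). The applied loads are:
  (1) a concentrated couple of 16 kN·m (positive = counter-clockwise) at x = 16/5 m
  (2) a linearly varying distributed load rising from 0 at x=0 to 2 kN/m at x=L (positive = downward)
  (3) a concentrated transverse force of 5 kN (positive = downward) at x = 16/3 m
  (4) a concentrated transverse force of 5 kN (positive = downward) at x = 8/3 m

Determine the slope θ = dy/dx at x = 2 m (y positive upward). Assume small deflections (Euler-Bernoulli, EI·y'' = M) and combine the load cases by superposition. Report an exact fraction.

θ(2) = -5189/30000000 rad

Load 1 — applied couple M₀=16 kN·m at a=16/5 m (b=L-a=24/5):
  θ_1 = (M₀x²/(2L)+C₁)/EI  [x≤a] with C₁=M₀(3b²-L²)/(6L)=128/75 = (16·2²/(2·8)+(128/75))/200000 = 107/3750000 rad
Load 2 — triangular load w₀=2 kN/m (0→w₀ over full span):
  θ_2 = -w₀(7L⁴-30L²x²+15x⁴)/(360LEI) = -2·(7·8⁴-30·8²·2²+15·2⁴)/(360·8·200000) = -1327/18000000 rad
Load 3 — point force P=5 kN at a=16/3 m (b=L-a=8/3):
  θ_3 = -Pb(L²-b²-3x²)/(6LEI)  [x≤a] = -5·(8/3)·(8²-(8/3)²-3·2²)/(6·8·200000) = -101/1620000 rad
Load 4 — point force P=5 kN at a=8/3 m (b=L-a=16/3):
  θ_4 = -Pb(L²-b²-3x²)/(6LEI)  [x≤a] = -5·(16/3)·(8²-(16/3)²-3·2²)/(6·8·200000) = -53/810000 rad
Superposition: θ = Σ θ_i = -5189/30000000 rad ≈ -0.000173 rad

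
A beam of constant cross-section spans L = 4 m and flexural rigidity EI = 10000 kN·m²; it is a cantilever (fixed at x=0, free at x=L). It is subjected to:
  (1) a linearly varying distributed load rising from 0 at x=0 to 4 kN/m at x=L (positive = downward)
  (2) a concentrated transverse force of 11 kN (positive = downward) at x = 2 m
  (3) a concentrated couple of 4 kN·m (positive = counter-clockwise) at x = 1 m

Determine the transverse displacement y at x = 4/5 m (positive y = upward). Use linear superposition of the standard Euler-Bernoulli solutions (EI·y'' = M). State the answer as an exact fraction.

Load 1 — triangular load w₀=4 kN/m (0→w₀ over full span):
  y_1 = (w₀Lx³/12-w₀L²x²/6-w₀x⁵/(120L))/EI = (4·4·(4/5)³/12-4·4²·(4/5)²/6-4·(4/5)⁵/(120·4))/10000 = -18008/29296875 m
Load 2 — point force P=11 kN at a=2 m (b=L-a=2):
  y_2 = -Px²(3a-x)/(6EI)  [x≤a] = -11·(4/5)²·(3·2-(4/5))/(6·10000) = -143/234375 m
Load 3 — applied couple M₀=4 kN·m at a=1 m (b=L-a=3):
  y_3 = M₀x²/(2EI)  [x≤a] = 4·(4/5)²/(2·10000) = 2/15625 m
Superposition: y = Σ y_i = -10711/9765625 m ≈ -0.001097 m

y(4/5) = -10711/9765625 m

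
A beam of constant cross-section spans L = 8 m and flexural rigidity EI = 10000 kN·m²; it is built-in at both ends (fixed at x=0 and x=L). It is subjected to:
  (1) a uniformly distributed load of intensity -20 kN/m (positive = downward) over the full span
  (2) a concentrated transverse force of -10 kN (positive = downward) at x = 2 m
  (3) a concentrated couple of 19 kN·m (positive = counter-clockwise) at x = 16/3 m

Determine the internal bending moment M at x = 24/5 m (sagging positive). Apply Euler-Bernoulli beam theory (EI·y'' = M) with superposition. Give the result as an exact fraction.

M(24/5) = -2359/60 kN·m

Load 1 — uniform load w=-20 kN/m over full span:
  M_1 = wLx/2 - wL²/12 - wx²/2 = (-20)·8·(24/5)/2 - (-20)·8²/12 - (-20)·(24/5)²/2 = -704/15 kN·m
Load 2 — point force P=-10 kN at a=2 m (b=L-a=6):
  M_2 = Pa²(a+3b)(L-x)/L³ - Pa²b/L²  [x>a] = (-10)·2²·(2+3·6)·(8-(24/5))/8³ - (-10)·2²·6/8² = -5/4 kN·m
Load 3 — applied couple M₀=19 kN·m at a=16/3 m (b=L-a=8/3):
  M_3 = R_Ax - M_A  [x≤a] with R_A=19/6, M_A=19/3 = (19/6)·(24/5) - (19/3) = 133/15 kN·m
Superposition: M = Σ M_i = -2359/60 kN·m ≈ -39.316667 kN·m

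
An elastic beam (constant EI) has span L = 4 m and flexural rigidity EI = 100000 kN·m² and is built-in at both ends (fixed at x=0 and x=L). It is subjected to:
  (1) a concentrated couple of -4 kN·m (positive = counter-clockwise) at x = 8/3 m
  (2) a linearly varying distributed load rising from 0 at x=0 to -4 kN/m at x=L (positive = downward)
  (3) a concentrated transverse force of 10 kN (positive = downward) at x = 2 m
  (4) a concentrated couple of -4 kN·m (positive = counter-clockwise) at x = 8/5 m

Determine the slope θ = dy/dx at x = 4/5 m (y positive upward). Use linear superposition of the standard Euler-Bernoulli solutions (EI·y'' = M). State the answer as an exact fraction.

Load 1 — applied couple M₀=-4 kN·m at a=8/3 m (b=L-a=4/3):
  θ_1 = (R_Ax²/2 - M_Ax)/EI  [x≤a] with R_A=-4/3, M_A=-4/3 = ((-4/3)·(4/5)²/2 - (-4/3)·(4/5))/100000 = 1/156250 rad
Load 2 — triangular load w₀=-4 kN/m (0→w₀ over full span):
  θ_2 = -w₀(2x(L-x)(L-2x)(x+2L)+x²(L-x)²)/(120LEI) = -(-4)·(2·(4/5)·(4-(4/5))·(4-2·(4/5))·((4/5)+2·4)+(4/5)²·(4-(4/5))²)/(120·4·100000) = 56/5859375 rad
Load 3 — point force P=10 kN at a=2 m (b=L-a=2):
  θ_3 = -Pb²x(2aL-(3a+b)x)/(2L³EI)  [x≤a] = -10·2²·(4/5)·(2·2·4-(3·2+2)·(4/5))/(2·4³·100000) = -3/125000 rad
Load 4 — applied couple M₀=-4 kN·m at a=8/5 m (b=L-a=12/5):
  θ_4 = (R_Ax²/2 - M_Ax)/EI  [x≤a] with R_A=-36/25, M_A=-12/25 = ((-36/25)·(4/5)²/2 - (-12/25)·(4/5))/100000 = -3/3906250 rad
Superposition: θ = Σ θ_i = -413/46875000 rad ≈ -0.000009 rad

θ(4/5) = -413/46875000 rad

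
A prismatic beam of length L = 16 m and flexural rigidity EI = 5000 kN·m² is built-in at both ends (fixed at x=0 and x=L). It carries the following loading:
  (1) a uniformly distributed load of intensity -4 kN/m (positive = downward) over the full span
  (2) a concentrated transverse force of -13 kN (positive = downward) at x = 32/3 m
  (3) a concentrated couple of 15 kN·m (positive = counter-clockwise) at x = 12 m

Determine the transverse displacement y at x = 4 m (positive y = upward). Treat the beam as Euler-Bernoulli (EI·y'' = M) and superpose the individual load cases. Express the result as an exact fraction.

y(4) = 144199/1620000 m

Load 1 — uniform load w=-4 kN/m over full span:
  y_1 = -wx²(L-x)²/(24EI) = -(-4)·4²·(16-4)²/(24·5000) = 48/625 m
Load 2 — point force P=-13 kN at a=32/3 m (b=L-a=16/3):
  y_2 = -Pb²x²(3aL-(3a+b)x)/(6L³EI)  [x≤a] = -(-13)·(16/3)²·4²·(3·(32/3)·16-(3·(32/3)+(16/3))·4)/(6·16³·5000) = 884/50625 m
Load 3 — applied couple M₀=15 kN·m at a=12 m (b=L-a=4):
  y_3 = (R_Ax³/6 - M_Ax²/2)/EI  [x≤a] with R_A=135/128, M_A=75/16 = ((135/128)·4³/6 - (75/16)·4²/2)/5000 = -21/4000 m
Superposition: y = Σ y_i = 144199/1620000 m ≈ 0.089012 m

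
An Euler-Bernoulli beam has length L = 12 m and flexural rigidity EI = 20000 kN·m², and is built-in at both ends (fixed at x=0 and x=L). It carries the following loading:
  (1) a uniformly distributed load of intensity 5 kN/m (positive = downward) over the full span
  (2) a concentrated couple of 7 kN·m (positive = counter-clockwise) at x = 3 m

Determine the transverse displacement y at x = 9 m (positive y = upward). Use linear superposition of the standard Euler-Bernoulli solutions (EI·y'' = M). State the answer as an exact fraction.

y(9) = -9279/1280000 m

Load 1 — uniform load w=5 kN/m over full span:
  y_1 = -wx²(L-x)²/(24EI) = -5·9²·(12-9)²/(24·20000) = -243/32000 m
Load 2 — applied couple M₀=7 kN·m at a=3 m (b=L-a=9):
  y_2 = (R_Ax³/6 - M_Ax²/2 - M₀(x-a)²/2)/EI  [x>a] with R_A=21/32, M_A=-21/16 = ((21/32)·9³/6 - (-21/16)·9²/2 - 7·(9-3)²/2)/20000 = 441/1280000 m
Superposition: y = Σ y_i = -9279/1280000 m ≈ -0.007249 m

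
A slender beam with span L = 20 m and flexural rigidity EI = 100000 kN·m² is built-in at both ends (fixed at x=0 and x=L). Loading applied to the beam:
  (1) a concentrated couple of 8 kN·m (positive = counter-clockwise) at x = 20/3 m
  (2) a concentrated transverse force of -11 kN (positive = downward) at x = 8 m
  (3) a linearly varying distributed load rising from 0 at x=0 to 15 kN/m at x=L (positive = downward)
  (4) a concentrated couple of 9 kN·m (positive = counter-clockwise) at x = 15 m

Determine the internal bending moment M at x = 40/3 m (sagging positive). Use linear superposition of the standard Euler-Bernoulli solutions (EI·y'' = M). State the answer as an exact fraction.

Load 1 — applied couple M₀=8 kN·m at a=20/3 m (b=L-a=40/3):
  M_1 = R_Ax - M_A - M₀  [x>a] with R_A=8/15, M_A=0 = (8/15)·(40/3) - 0 - 8 = -8/9 kN·m
Load 2 — point force P=-11 kN at a=8 m (b=L-a=12):
  M_2 = Pa²(a+3b)(L-x)/L³ - Pa²b/L²  [x>a] = (-11)·8²·(8+3·12)·(20-(40/3))/20³ - (-11)·8²·12/20² = -352/75 kN·m
Load 3 — triangular load w₀=15 kN/m (0→w₀ over full span):
  M_3 = 3w₀Lx/20 - w₀L²/30 - w₀x³/(6L) = 3·15·20·(40/3)/20 - 15·20²/30 - 15·(40/3)³/(6·20) = 2800/27 kN·m
Load 4 — applied couple M₀=9 kN·m at a=15 m (b=L-a=5):
  M_4 = R_Ax - M_A  [x≤a] with R_A=81/160, M_A=45/16 = (81/160)·(40/3) - (45/16) = 63/16 kN·m
Superposition: M = Σ M_i = 1102237/10800 kN·m ≈ 102.058981 kN·m

M(40/3) = 1102237/10800 kN·m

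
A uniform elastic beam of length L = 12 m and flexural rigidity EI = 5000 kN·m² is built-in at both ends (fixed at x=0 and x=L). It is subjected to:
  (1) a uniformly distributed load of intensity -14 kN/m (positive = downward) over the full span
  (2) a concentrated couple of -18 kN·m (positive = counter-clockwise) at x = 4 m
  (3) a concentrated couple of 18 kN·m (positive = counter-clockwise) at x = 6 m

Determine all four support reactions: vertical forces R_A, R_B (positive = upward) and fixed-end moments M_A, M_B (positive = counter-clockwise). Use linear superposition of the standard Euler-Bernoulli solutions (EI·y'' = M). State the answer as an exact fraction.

Load 1 — uniform load w=-14 kN/m over full span:
  R_A = wL/2 = (-14)·12/2 = -84 kN
  M_A = wL²/12 = (-14)·12²/12 = -168 kN·m
  R_B = wL/2 = (-14)·12/2 = -84 kN
  M_B = -wL²/12 = -(-14)·12²/12 = 168 kN·m
Load 2 — applied couple M₀=-18 kN·m at a=4 m (b=L-a=8):
  R_A = 6M₀ab/L³ = 6·(-18)·4·8/12³ = -2 kN
  M_A = M₀b(2a-b)/L² = (-18)·8·(2·4-8)/12² = 0 kN·m
  R_B = -6M₀ab/L³ = -6·(-18)·4·8/12³ = 2 kN
  M_B = M₀a(2b-a)/L² = (-18)·4·(2·8-4)/12² = -6 kN·m
Load 3 — applied couple M₀=18 kN·m at a=6 m (b=L-a=6):
  R_A = 6M₀ab/L³ = 6·18·6·6/12³ = 9/4 kN
  M_A = M₀b(2a-b)/L² = 18·6·(2·6-6)/12² = 9/2 kN·m
  R_B = -6M₀ab/L³ = -6·18·6·6/12³ = -9/4 kN
  M_B = M₀a(2b-a)/L² = 18·6·(2·6-6)/12² = 9/2 kN·m
Superposition: R_A = -335/4 kN, M_A = -327/2 kN·m, R_B = -337/4 kN, M_B = 333/2 kN·m

R_A = -335/4 kN, M_A = -327/2 kN·m, R_B = -337/4 kN, M_B = 333/2 kN·m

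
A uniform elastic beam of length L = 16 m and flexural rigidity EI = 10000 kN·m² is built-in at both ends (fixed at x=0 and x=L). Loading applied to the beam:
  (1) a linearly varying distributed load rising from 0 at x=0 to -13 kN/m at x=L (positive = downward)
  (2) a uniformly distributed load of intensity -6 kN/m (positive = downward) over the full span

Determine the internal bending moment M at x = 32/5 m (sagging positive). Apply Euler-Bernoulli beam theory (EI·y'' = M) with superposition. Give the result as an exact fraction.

M(32/5) = -13696/125 kN·m

Load 1 — triangular load w₀=-13 kN/m (0→w₀ over full span):
  M_1 = 3w₀Lx/20 - w₀L²/30 - w₀x³/(6L) = 3·(-13)·16·(32/5)/20 - (-13)·16²/30 - (-13)·(32/5)³/(6·16) = -6656/125 kN·m
Load 2 — uniform load w=-6 kN/m over full span:
  M_2 = wLx/2 - wL²/12 - wx²/2 = (-6)·16·(32/5)/2 - (-6)·16²/12 - (-6)·(32/5)²/2 = -1408/25 kN·m
Superposition: M = Σ M_i = -13696/125 kN·m ≈ -109.568000 kN·m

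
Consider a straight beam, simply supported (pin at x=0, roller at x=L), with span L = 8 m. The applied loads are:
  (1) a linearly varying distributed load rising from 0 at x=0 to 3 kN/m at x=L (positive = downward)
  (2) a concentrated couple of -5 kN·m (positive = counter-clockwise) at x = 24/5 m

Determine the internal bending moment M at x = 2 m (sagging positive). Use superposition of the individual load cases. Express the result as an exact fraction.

Load 1 — triangular load w₀=3 kN/m (0→w₀ over full span):
  M_1 = w₀Lx/6 - w₀x³/(6L) = 3·8·2/6 - 3·2³/(6·8) = 15/2 kN·m
Load 2 — applied couple M₀=-5 kN·m at a=24/5 m (b=L-a=16/5):
  M_2 = M₀x/L  [x≤a] = (-5)·2/8 = -5/4 kN·m
Superposition: M = Σ M_i = 25/4 kN·m ≈ 6.250000 kN·m

M(2) = 25/4 kN·m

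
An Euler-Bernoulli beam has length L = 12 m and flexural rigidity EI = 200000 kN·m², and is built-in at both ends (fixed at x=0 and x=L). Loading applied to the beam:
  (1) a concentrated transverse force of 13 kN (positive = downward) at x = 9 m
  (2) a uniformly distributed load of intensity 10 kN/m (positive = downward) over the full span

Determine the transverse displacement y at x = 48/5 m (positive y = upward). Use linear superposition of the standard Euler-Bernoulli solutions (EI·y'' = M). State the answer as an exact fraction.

y(48/5) = -64773/50000000 m

Load 1 — point force P=13 kN at a=9 m (b=L-a=3):
  y_1 = -Pa²(L-x)²(3bL-(3b+a)(L-x))/(6L³EI)  [x>a] = -13·9²·(12-(48/5))²·(3·3·12-(3·3+9)·(12-(48/5)))/(6·12³·200000) = -9477/50000000 m
Load 2 — uniform load w=10 kN/m over full span:
  y_2 = -wx²(L-x)²/(24EI) = -10·(48/5)²·(12-(48/5))²/(24·200000) = -432/390625 m
Superposition: y = Σ y_i = -64773/50000000 m ≈ -0.001295 m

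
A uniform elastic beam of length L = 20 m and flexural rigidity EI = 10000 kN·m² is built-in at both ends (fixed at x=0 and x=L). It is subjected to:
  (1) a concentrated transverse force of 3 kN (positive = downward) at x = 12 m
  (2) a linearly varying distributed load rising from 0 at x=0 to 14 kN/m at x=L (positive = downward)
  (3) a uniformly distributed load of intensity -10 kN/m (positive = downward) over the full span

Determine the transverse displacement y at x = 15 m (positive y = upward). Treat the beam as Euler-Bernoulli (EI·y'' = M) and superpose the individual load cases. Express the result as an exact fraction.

Load 1 — point force P=3 kN at a=12 m (b=L-a=8):
  y_1 = -Pa²(L-x)²(3bL-(3b+a)(L-x))/(6L³EI)  [x>a] = -3·12²·(20-15)²·(3·8·20-(3·8+12)·(20-15))/(6·20³·10000) = -27/4000 m
Load 2 — triangular load w₀=14 kN/m (0→w₀ over full span):
  y_2 = -w₀x²(L-x)²(x+2L)/(120LEI) = -14·15²·(20-15)²·(15+2·20)/(120·20·10000) = -231/1280 m
Load 3 — uniform load w=-10 kN/m over full span:
  y_3 = -wx²(L-x)²/(24EI) = -(-10)·15²·(20-15)²/(24·10000) = 15/64 m
Superposition: y = Σ y_i = 1509/32000 m ≈ 0.047156 m

y(15) = 1509/32000 m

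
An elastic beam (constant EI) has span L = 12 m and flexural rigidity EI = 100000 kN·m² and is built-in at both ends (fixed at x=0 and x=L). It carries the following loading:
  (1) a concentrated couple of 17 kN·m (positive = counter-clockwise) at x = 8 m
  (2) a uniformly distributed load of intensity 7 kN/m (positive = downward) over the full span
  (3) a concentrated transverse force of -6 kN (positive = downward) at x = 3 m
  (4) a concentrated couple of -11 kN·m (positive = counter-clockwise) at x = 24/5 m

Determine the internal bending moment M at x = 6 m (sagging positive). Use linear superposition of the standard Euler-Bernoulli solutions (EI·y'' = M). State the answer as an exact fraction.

Load 1 — applied couple M₀=17 kN·m at a=8 m (b=L-a=4):
  M_1 = R_Ax - M_A  [x≤a] with R_A=17/9, M_A=17/3 = (17/9)·6 - (17/3) = 17/3 kN·m
Load 2 — uniform load w=7 kN/m over full span:
  M_2 = wLx/2 - wL²/12 - wx²/2 = 7·12·6/2 - 7·12²/12 - 7·6²/2 = 42 kN·m
Load 3 — point force P=-6 kN at a=3 m (b=L-a=9):
  M_3 = Pa²(a+3b)(L-x)/L³ - Pa²b/L²  [x>a] = (-6)·3²·(3+3·9)·(12-6)/12³ - (-6)·3²·9/12² = -9/4 kN·m
Load 4 — applied couple M₀=-11 kN·m at a=24/5 m (b=L-a=36/5):
  M_4 = R_Ax - M_A - M₀  [x>a] with R_A=-33/25, M_A=-33/25 = (-33/25)·6 - (-33/25) - (-11) = 22/5 kN·m
Superposition: M = Σ M_i = 2989/60 kN·m ≈ 49.816667 kN·m

M(6) = 2989/60 kN·m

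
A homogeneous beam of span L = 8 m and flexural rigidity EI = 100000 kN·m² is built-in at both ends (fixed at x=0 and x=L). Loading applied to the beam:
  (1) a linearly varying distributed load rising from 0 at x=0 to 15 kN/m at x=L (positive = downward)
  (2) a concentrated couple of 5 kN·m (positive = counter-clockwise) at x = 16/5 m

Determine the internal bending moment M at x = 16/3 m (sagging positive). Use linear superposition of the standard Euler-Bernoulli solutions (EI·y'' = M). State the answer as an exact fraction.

Load 1 — triangular load w₀=15 kN/m (0→w₀ over full span):
  M_1 = 3w₀Lx/20 - w₀L²/30 - w₀x³/(6L) = 3·15·8·(16/3)/20 - 15·8²/30 - 15·(16/3)³/(6·8) = 448/27 kN·m
Load 2 — applied couple M₀=5 kN·m at a=16/5 m (b=L-a=24/5):
  M_2 = R_Ax - M_A - M₀  [x>a] with R_A=9/10, M_A=3/5 = (9/10)·(16/3) - (3/5) - 5 = -4/5 kN·m
Superposition: M = Σ M_i = 2132/135 kN·m ≈ 15.792593 kN·m

M(16/3) = 2132/135 kN·m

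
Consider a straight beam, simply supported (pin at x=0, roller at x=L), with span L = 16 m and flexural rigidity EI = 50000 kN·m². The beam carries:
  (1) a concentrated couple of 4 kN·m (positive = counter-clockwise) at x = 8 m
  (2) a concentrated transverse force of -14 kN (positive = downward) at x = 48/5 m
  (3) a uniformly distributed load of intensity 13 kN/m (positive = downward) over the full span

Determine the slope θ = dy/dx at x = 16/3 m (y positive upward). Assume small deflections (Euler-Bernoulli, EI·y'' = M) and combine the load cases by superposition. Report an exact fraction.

Load 1 — applied couple M₀=4 kN·m at a=8 m (b=L-a=8):
  θ_1 = (M₀x²/(2L)+C₁)/EI  [x≤a] with C₁=M₀(3b²-L²)/(6L)=-8/3 = (4·(16/3)²/(2·16)+(-8/3))/50000 = 1/56250 rad
Load 2 — point force P=-14 kN at a=48/5 m (b=L-a=32/5):
  θ_2 = -Pb(L²-b²-3x²)/(6LEI)  [x≤a] = -(-14)·(32/5)·(16²-(32/5)²-3·(16/3)²)/(6·16·50000) = 8512/3515625 rad
Load 3 — uniform load w=13 kN/m over full span:
  θ_3 = -w(L³-6Lx²+4x³)/(24EI) = -13·(16³-6·16·(16/3)²+4·(16/3)³)/(24·50000) = -5408/253125 rad
Superposition: θ = Σ θ_i = -1197659/63281250 rad ≈ -0.018926 rad

θ(16/3) = -1197659/63281250 rad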